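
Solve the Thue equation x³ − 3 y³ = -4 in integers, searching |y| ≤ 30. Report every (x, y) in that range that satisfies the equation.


The equation is x³ - 3y³ = -4. For fixed y, x³ = 3·y³ − 4, so a solution requires the RHS to be a perfect cube.
Strategy: iterate y from -30 to 30, compute RHS = 3·y³ − 4, and check whether it is a (positive or negative) perfect cube.
Check small values of y:
  y = 0: RHS = -4 is not a perfect cube.
  y = 1: RHS = -1 = (-1)³ ⇒ x = -1 works.
  y = -1: RHS = -7 is not a perfect cube.
  y = 2: RHS = 20 is not a perfect cube.
  y = -2: RHS = -28 is not a perfect cube.
  y = 3: RHS = 77 is not a perfect cube.
  y = -3: RHS = -85 is not a perfect cube.
Continuing the search up to |y| = 30 finds no further solutions beyond those listed.
Collected solutions: (-1, 1).

Solutions (with |y| ≤ 30): (-1, 1).


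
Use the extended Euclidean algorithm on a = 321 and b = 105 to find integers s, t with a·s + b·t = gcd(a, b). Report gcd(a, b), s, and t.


Euclidean algorithm on (321, 105) — divide until remainder is 0:
  321 = 3 · 105 + 6
  105 = 17 · 6 + 3
  6 = 2 · 3 + 0
gcd(321, 105) = 3.
Track Bezout coefficients alongside the remainders: start with r₀ = 321 = a·1 + b·0 (s = 1, t = 0) and r₁ = 105 = a·0 + b·1 (s = 0, t = 1); each new remainder r_{k+1} = r_{k-1} − q_k·r_k inherits s_{k+1} = s_{k-1} − q_k·s_k, t_{k+1} = t_{k-1} − q_k·t_k, so r_k = a·s_k + b·t_k at every step:
  q = 3: r = 6, s = 1 − 3·0 = 1, t = 0 − 3·1 = -3  (check: 321·1 + 105·(-3) = 6)
  q = 17: r = 3, s = 0 − 17·1 = -17, t = 1 − 17·(-3) = 52  (check: 321·(-17) + 105·52 = 3)
The row with r = 3 (the gcd) gives the Bezout coefficients s = -17, t = 52.
Result: 321 · (-17) + 105 · (52) = 3.

gcd(321, 105) = 3; s = -17, t = 52 (check: 321·(-17) + 105·52 = 3).


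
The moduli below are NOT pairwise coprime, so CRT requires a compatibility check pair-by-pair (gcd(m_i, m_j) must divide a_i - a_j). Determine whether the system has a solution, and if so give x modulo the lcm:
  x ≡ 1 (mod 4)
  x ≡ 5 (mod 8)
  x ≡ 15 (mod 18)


Moduli 4, 8, 18 are not pairwise coprime, so CRT works modulo lcm(m_i) when all pairwise compatibility conditions hold.
Pairwise compatibility: gcd(m_i, m_j) must divide a_i - a_j for every pair.
Merge one congruence at a time:
  Start: x ≡ 1 (mod 4).
  Combine with x ≡ 5 (mod 8): gcd(4, 8) = 4; 5 - 1 = 4, which IS divisible by 4, so compatible.
    Write x = 1 + 4·t and substitute into x ≡ 5 (mod 8): 4·t ≡ 5 − 1 = 4 (mod 8).
    Divide the congruence (and modulus) by g = 4: 1·t ≡ 1 (mod 2).
    So t ≡ 1 (mod 2).
    Then x = 1 + 4·1 = 5, valid modulo lcm(4, 8) = 8: x ≡ 5 (mod 8).
  Combine with x ≡ 15 (mod 18): gcd(8, 18) = 2; 15 - 5 = 10, which IS divisible by 2, so compatible.
    Write x = 5 + 8·t and substitute into x ≡ 15 (mod 18): 8·t ≡ 15 − 5 = 10 (mod 18).
    Divide the congruence (and modulus) by g = 2: 4·t ≡ 5 (mod 9).
    The inverse of 4 mod 9 is 7 (since 4·7 = 28 = 3·9 + 1), so t ≡ 7·5 = 35 ≡ 8 (mod 9).
    Then x = 5 + 8·8 = 69, valid modulo lcm(8, 18) = 72: x ≡ 69 (mod 72).
Verify: 69 mod 4 = 1, 69 mod 8 = 5, 69 mod 18 = 15.

x ≡ 69 (mod 72).


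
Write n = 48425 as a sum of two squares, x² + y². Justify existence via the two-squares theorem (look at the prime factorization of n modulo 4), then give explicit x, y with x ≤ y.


Step 1: Factor n = 48425 = 5^2 · 13 · 149.
Step 2: Check the mod-4 condition on each prime factor: 5 ≡ 1 (mod 4), exponent 2; 13 ≡ 1 (mod 4), exponent 1; 149 ≡ 1 (mod 4), exponent 1.
All primes ≡ 3 (mod 4) appear to even exponent (or don't appear), so by the two-squares theorem n IS expressible as a sum of two squares.
Step 3: Build a representation. Group n = k² · m with k = 5 and m = 13 · 149 = 1937 (a product of primes ≡ 1 (mod 4)); a representation of m scales to one of n via (k·x)² + (k·y)² = k²(x² + y²). Each prime p ≡ 1 (mod 4) is itself a sum of two squares; find a² by testing p − a² for a perfect square:
  13: 13 − 1² = 12, 13 − 2² = 9 = 3² ⇒ 13 = 2² + 3².
  149: 149 − 1² = 148, 149 − 2² = 145, 149 − 3² = 140, 149 − 4² = 133, 149 − 5² = 124, 149 − 6² = 113, 149 − 7² = 100 = 10² ⇒ 149 = 7² + 10².
  Combine using the Brahmagupta–Fibonacci identity (a² + b²)(c² + d²) = (ac − bd)² + (ad + bc)² = (ac + bd)² + (ad − bc)²:
  13 · 149 = 1937: from (2² + 3²)(7² + 10²), take (2·7 − 3·10, 2·10 + 3·7) = (14 − 30, 20 + 21) = (-16, 41); dropping signs (only squares matter) gives (16, 41); check 16² + 41² = 256 + 1681 = 1937 ✓.
  Scale by k = 5: (5·16, 5·41) = (80, 205).
Step 4: Order so x ≤ y and verify: 80² + 205² = 6400 + 42025 = 48425 = n. ✓

n = 48425 = 80² + 205² (one valid representation with x ≤ y).


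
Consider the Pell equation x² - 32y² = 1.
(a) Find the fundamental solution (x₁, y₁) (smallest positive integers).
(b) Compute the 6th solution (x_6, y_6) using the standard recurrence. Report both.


Step 1: Find the fundamental solution (x₁, y₁) of x² - 32y² = 1.
  Expand √32 as a continued fraction. a₀ = ⌊√32⌋ = 5; iterate m_{k+1} = d_k·a_k − m_k, d_{k+1} = (32 − m_{k+1}²)/d_k, a_{k+1} = ⌊(a₀ + m_{k+1})/d_{k+1}⌋ (starting m₀ = 0, d₀ = 1), with convergents p_k = a_k·p_{k-1} + p_{k-2}, q_k = a_k·q_{k-1} + q_{k-2} (p₋₁ = 1, q₋₁ = 0):
  k = 0: a₀ = 5; p₀/q₀ = 5/1; p₀² − 32·q₀² = 25 − 32 = -7.
  k = 1: m = 5, d = 7, a = ⌊(5 + 5)/7⌋ = 1; p/q = (1·5 + 1)/(1·1 + 0) = 6/1; p² − 32·q² = 36 − 32 = 4.
  k = 2: m = 2, d = 4, a = ⌊(5 + 2)/4⌋ = 1; p/q = (1·6 + 5)/(1·1 + 1) = 11/2; p² − 32·q² = 121 − 128 = -7.
  k = 3: m = 2, d = 7, a = ⌊(5 + 2)/7⌋ = 1; p/q = (1·11 + 6)/(1·2 + 1) = 17/3; p² − 32·q² = 289 − 288 = 1.
  The first convergent with p² − 32·q² = 1 gives the fundamental solution (x₁, y₁) = (17, 3).
Step 2: Apply the recurrence (x_{n+1}, y_{n+1}) = (x₁x_n + 32y₁y_n, x₁y_n + y₁x_n) repeatedly.
  From (x_1, y_1) = (17, 3): x_2 = 17·17 + 32·3·3 = 577; y_2 = 17·3 + 3·17 = 102.
  From (x_2, y_2) = (577, 102): x_3 = 17·577 + 32·3·102 = 19601; y_3 = 17·102 + 3·577 = 3465.
  From (x_3, y_3) = (19601, 3465): x_4 = 17·19601 + 32·3·3465 = 665857; y_4 = 17·3465 + 3·19601 = 117708.
  From (x_4, y_4) = (665857, 117708): x_5 = 17·665857 + 32·3·117708 = 22619537; y_5 = 17·117708 + 3·665857 = 3998607.
  From (x_5, y_5) = (22619537, 3998607): x_6 = 17·22619537 + 32·3·3998607 = 768398401; y_6 = 17·3998607 + 3·22619537 = 135834930.
Step 3: Verify x_6² - 32·y_6² = 590436102659356801 - 590436102659356800 = 1 (should be 1). ✓

(x_1, y_1) = (17, 3); (x_6, y_6) = (768398401, 135834930).


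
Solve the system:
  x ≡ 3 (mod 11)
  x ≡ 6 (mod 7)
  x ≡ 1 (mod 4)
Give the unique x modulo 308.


Moduli 11, 7, 4 are pairwise coprime; by CRT there is a unique solution modulo M = 11 · 7 · 4 = 308.
Solve pairwise, accumulating the modulus:
  Start with x ≡ 3 (mod 11).
  Combine with x ≡ 6 (mod 7): since gcd(11, 7) = 1, we get a unique residue mod 77.
    Write x = 3 + 11·t and substitute into x ≡ 6 (mod 7): 11·t ≡ 6 − 3 = 3 (mod 7).
    Reduce coefficients mod 7: 4·t ≡ 3 (mod 7).
    The inverse of 4 mod 7 is 2 (since 4·2 = 8 = 1·7 + 1), so t ≡ 2·3 = 6 ≡ 6 (mod 7).
    Then x = 3 + 11·6 = 69, valid modulo lcm(11, 7) = 77: x ≡ 69 (mod 77).
  Combine with x ≡ 1 (mod 4): since gcd(77, 4) = 1, we get a unique residue mod 308.
    Write x = 69 + 77·t and substitute into x ≡ 1 (mod 4): 77·t ≡ 1 − 69 = -68 (mod 4).
    Reduce coefficients mod 4: 1·t ≡ 0 (mod 4).
    So t ≡ 0 (mod 4).
    Then x = 69 + 77·0 = 69, valid modulo lcm(77, 4) = 308: x ≡ 69 (mod 308).
Verify: 69 mod 11 = 3 ✓, 69 mod 7 = 6 ✓, 69 mod 4 = 1 ✓.

x ≡ 69 (mod 308).


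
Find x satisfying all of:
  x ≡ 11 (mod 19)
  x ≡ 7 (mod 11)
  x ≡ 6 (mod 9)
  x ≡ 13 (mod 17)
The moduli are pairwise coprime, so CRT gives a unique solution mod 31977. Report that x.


Product of moduli M = 19 · 11 · 9 · 17 = 31977.
Merge one congruence at a time:
  Start: x ≡ 11 (mod 19).
  Combine with x ≡ 7 (mod 11); new modulus lcm = 209.
    Write x = 11 + 19·t and substitute into x ≡ 7 (mod 11): 19·t ≡ 7 − 11 = -4 (mod 11).
    Reduce coefficients mod 11: 8·t ≡ 7 (mod 11).
    The inverse of 8 mod 11 is 7 (since 8·7 = 56 = 5·11 + 1), so t ≡ 7·7 = 49 ≡ 5 (mod 11).
    Then x = 11 + 19·5 = 106, valid modulo lcm(19, 11) = 209: x ≡ 106 (mod 209).
  Combine with x ≡ 6 (mod 9); new modulus lcm = 1881.
    Write x = 106 + 209·t and substitute into x ≡ 6 (mod 9): 209·t ≡ 6 − 106 = -100 (mod 9).
    Reduce coefficients mod 9: 2·t ≡ 8 (mod 9).
    The inverse of 2 mod 9 is 5 (since 2·5 = 10 = 1·9 + 1), so t ≡ 5·8 = 40 ≡ 4 (mod 9).
    Then x = 106 + 209·4 = 942, valid modulo lcm(209, 9) = 1881: x ≡ 942 (mod 1881).
  Combine with x ≡ 13 (mod 17); new modulus lcm = 31977.
    Write x = 942 + 1881·t and substitute into x ≡ 13 (mod 17): 1881·t ≡ 13 − 942 = -929 (mod 17).
    Reduce coefficients mod 17: 11·t ≡ 6 (mod 17).
    The inverse of 11 mod 17 is 14 (since 11·14 = 154 = 9·17 + 1), so t ≡ 14·6 = 84 ≡ 16 (mod 17).
    Then x = 942 + 1881·16 = 31038, valid modulo lcm(1881, 17) = 31977: x ≡ 31038 (mod 31977).
Verify against each original: 31038 mod 19 = 11, 31038 mod 11 = 7, 31038 mod 9 = 6, 31038 mod 17 = 13.

x ≡ 31038 (mod 31977).


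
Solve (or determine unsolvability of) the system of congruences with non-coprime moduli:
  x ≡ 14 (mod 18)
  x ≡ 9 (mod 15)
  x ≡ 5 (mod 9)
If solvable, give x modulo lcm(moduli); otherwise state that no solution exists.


Moduli 18, 15, 9 are not pairwise coprime, so CRT works modulo lcm(m_i) when all pairwise compatibility conditions hold.
Pairwise compatibility: gcd(m_i, m_j) must divide a_i - a_j for every pair.
Merge one congruence at a time:
  Start: x ≡ 14 (mod 18).
  Combine with x ≡ 9 (mod 15): gcd(18, 15) = 3, and 9 - 14 = -5 is NOT divisible by 3.
    ⇒ system is inconsistent (no integer solution).

No solution (the system is inconsistent).


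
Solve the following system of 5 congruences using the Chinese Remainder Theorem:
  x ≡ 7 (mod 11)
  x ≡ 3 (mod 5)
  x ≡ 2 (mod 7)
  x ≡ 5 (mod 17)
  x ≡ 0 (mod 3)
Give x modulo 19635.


Product of moduli M = 11 · 5 · 7 · 17 · 3 = 19635.
Merge one congruence at a time:
  Start: x ≡ 7 (mod 11).
  Combine with x ≡ 3 (mod 5); new modulus lcm = 55.
    Write x = 7 + 11·t and substitute into x ≡ 3 (mod 5): 11·t ≡ 3 − 7 = -4 (mod 5).
    Reduce coefficients mod 5: 1·t ≡ 1 (mod 5).
    So t ≡ 1 (mod 5).
    Then x = 7 + 11·1 = 18, valid modulo lcm(11, 5) = 55: x ≡ 18 (mod 55).
  Combine with x ≡ 2 (mod 7); new modulus lcm = 385.
    Write x = 18 + 55·t and substitute into x ≡ 2 (mod 7): 55·t ≡ 2 − 18 = -16 (mod 7).
    Reduce coefficients mod 7: 6·t ≡ 5 (mod 7).
    The inverse of 6 mod 7 is 6 (since 6·6 = 36 = 5·7 + 1), so t ≡ 6·5 = 30 ≡ 2 (mod 7).
    Then x = 18 + 55·2 = 128, valid modulo lcm(55, 7) = 385: x ≡ 128 (mod 385).
  Combine with x ≡ 5 (mod 17); new modulus lcm = 6545.
    Write x = 128 + 385·t and substitute into x ≡ 5 (mod 17): 385·t ≡ 5 − 128 = -123 (mod 17).
    Reduce coefficients mod 17: 11·t ≡ 13 (mod 17).
    The inverse of 11 mod 17 is 14 (since 11·14 = 154 = 9·17 + 1), so t ≡ 14·13 = 182 ≡ 12 (mod 17).
    Then x = 128 + 385·12 = 4748, valid modulo lcm(385, 17) = 6545: x ≡ 4748 (mod 6545).
  Combine with x ≡ 0 (mod 3); new modulus lcm = 19635.
    Write x = 4748 + 6545·t and substitute into x ≡ 0 (mod 3): 6545·t ≡ 0 − 4748 = -4748 (mod 3).
    Reduce coefficients mod 3: 2·t ≡ 1 (mod 3).
    The inverse of 2 mod 3 is 2 (since 2·2 = 4 = 1·3 + 1), so t ≡ 2·1 = 2 ≡ 2 (mod 3).
    Then x = 4748 + 6545·2 = 17838, valid modulo lcm(6545, 3) = 19635: x ≡ 17838 (mod 19635).
Verify against each original: 17838 mod 11 = 7, 17838 mod 5 = 3, 17838 mod 7 = 2, 17838 mod 17 = 5, 17838 mod 3 = 0.

x ≡ 17838 (mod 19635).


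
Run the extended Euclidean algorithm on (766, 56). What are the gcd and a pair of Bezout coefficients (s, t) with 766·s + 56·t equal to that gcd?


Euclidean algorithm on (766, 56) — divide until remainder is 0:
  766 = 13 · 56 + 38
  56 = 1 · 38 + 18
  38 = 2 · 18 + 2
  18 = 9 · 2 + 0
gcd(766, 56) = 2.
Track Bezout coefficients alongside the remainders: start with r₀ = 766 = a·1 + b·0 (s = 1, t = 0) and r₁ = 56 = a·0 + b·1 (s = 0, t = 1); each new remainder r_{k+1} = r_{k-1} − q_k·r_k inherits s_{k+1} = s_{k-1} − q_k·s_k, t_{k+1} = t_{k-1} − q_k·t_k, so r_k = a·s_k + b·t_k at every step:
  q = 13: r = 38, s = 1 − 13·0 = 1, t = 0 − 13·1 = -13  (check: 766·1 + 56·(-13) = 38)
  q = 1: r = 18, s = 0 − 1·1 = -1, t = 1 − 1·(-13) = 14  (check: 766·(-1) + 56·14 = 18)
  q = 2: r = 2, s = 1 − 2·(-1) = 3, t = -13 − 2·14 = -41  (check: 766·3 + 56·(-41) = 2)
The row with r = 2 (the gcd) gives the Bezout coefficients s = 3, t = -41.
Result: 766 · (3) + 56 · (-41) = 2.

gcd(766, 56) = 2; s = 3, t = -41 (check: 766·3 + 56·(-41) = 2).


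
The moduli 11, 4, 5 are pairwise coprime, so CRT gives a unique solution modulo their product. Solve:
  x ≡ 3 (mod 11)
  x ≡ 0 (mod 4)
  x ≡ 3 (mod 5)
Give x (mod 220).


Moduli 11, 4, 5 are pairwise coprime; by CRT there is a unique solution modulo M = 11 · 4 · 5 = 220.
Solve pairwise, accumulating the modulus:
  Start with x ≡ 3 (mod 11).
  Combine with x ≡ 0 (mod 4): since gcd(11, 4) = 1, we get a unique residue mod 44.
    Write x = 3 + 11·t and substitute into x ≡ 0 (mod 4): 11·t ≡ 0 − 3 = -3 (mod 4).
    Reduce coefficients mod 4: 3·t ≡ 1 (mod 4).
    The inverse of 3 mod 4 is 3 (since 3·3 = 9 = 2·4 + 1), so t ≡ 3·1 = 3 ≡ 3 (mod 4).
    Then x = 3 + 11·3 = 36, valid modulo lcm(11, 4) = 44: x ≡ 36 (mod 44).
  Combine with x ≡ 3 (mod 5): since gcd(44, 5) = 1, we get a unique residue mod 220.
    Write x = 36 + 44·t and substitute into x ≡ 3 (mod 5): 44·t ≡ 3 − 36 = -33 (mod 5).
    Reduce coefficients mod 5: 4·t ≡ 2 (mod 5).
    The inverse of 4 mod 5 is 4 (since 4·4 = 16 = 3·5 + 1), so t ≡ 4·2 = 8 ≡ 3 (mod 5).
    Then x = 36 + 44·3 = 168, valid modulo lcm(44, 5) = 220: x ≡ 168 (mod 220).
Verify: 168 mod 11 = 3 ✓, 168 mod 4 = 0 ✓, 168 mod 5 = 3 ✓.

x ≡ 168 (mod 220).


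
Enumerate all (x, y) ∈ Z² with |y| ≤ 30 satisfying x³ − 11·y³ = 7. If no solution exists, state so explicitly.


The equation is x³ - 11y³ = 7. For fixed y, x³ = 11·y³ + 7, so a solution requires the RHS to be a perfect cube.
Strategy: iterate y from -30 to 30, compute RHS = 11·y³ + 7, and check whether it is a (positive or negative) perfect cube.
Check small values of y:
  y = 0: RHS = 7 is not a perfect cube.
  y = 1: RHS = 18 is not a perfect cube.
  y = -1: RHS = -4 is not a perfect cube.
  y = 2: RHS = 95 is not a perfect cube.
  y = -2: RHS = -81 is not a perfect cube.
  y = 3: RHS = 304 is not a perfect cube.
  y = -3: RHS = -290 is not a perfect cube.
Continuing the search up to |y| = 30 finds no solutions either.
No (x, y) in the scanned range satisfies the equation.

No integer solutions with |y| ≤ 30.


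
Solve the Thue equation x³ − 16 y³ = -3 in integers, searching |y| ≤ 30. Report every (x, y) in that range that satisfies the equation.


The equation is x³ - 16y³ = -3. For fixed y, x³ = 16·y³ − 3, so a solution requires the RHS to be a perfect cube.
Strategy: iterate y from -30 to 30, compute RHS = 16·y³ − 3, and check whether it is a (positive or negative) perfect cube.
Check small values of y:
  y = 0: RHS = -3 is not a perfect cube.
  y = 1: RHS = 13 is not a perfect cube.
  y = -1: RHS = -19 is not a perfect cube.
  y = 2: RHS = 125 = (5)³ ⇒ x = 5 works.
  y = -2: RHS = -131 is not a perfect cube.
  y = 3: RHS = 429 is not a perfect cube.
  y = -3: RHS = -435 is not a perfect cube.
Continuing the search up to |y| = 30 finds no further solutions beyond those listed.
Collected solutions: (5, 2).

Solutions (with |y| ≤ 30): (5, 2).


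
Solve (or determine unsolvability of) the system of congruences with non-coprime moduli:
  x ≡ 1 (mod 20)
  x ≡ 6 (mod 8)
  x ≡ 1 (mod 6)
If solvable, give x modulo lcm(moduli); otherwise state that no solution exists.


Moduli 20, 8, 6 are not pairwise coprime, so CRT works modulo lcm(m_i) when all pairwise compatibility conditions hold.
Pairwise compatibility: gcd(m_i, m_j) must divide a_i - a_j for every pair.
Merge one congruence at a time:
  Start: x ≡ 1 (mod 20).
  Combine with x ≡ 6 (mod 8): gcd(20, 8) = 4, and 6 - 1 = 5 is NOT divisible by 4.
    ⇒ system is inconsistent (no integer solution).

No solution (the system is inconsistent).


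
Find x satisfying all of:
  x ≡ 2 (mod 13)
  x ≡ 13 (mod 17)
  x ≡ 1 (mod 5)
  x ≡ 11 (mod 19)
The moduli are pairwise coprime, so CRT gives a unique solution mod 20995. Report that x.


Product of moduli M = 13 · 17 · 5 · 19 = 20995.
Merge one congruence at a time:
  Start: x ≡ 2 (mod 13).
  Combine with x ≡ 13 (mod 17); new modulus lcm = 221.
    Write x = 2 + 13·t and substitute into x ≡ 13 (mod 17): 13·t ≡ 13 − 2 = 11 (mod 17).
    The inverse of 13 mod 17 is 4 (since 13·4 = 52 = 3·17 + 1), so t ≡ 4·11 = 44 ≡ 10 (mod 17).
    Then x = 2 + 13·10 = 132, valid modulo lcm(13, 17) = 221: x ≡ 132 (mod 221).
  Combine with x ≡ 1 (mod 5); new modulus lcm = 1105.
    Write x = 132 + 221·t and substitute into x ≡ 1 (mod 5): 221·t ≡ 1 − 132 = -131 (mod 5).
    Reduce coefficients mod 5: 1·t ≡ 4 (mod 5).
    So t ≡ 4 (mod 5).
    Then x = 132 + 221·4 = 1016, valid modulo lcm(221, 5) = 1105: x ≡ 1016 (mod 1105).
  Combine with x ≡ 11 (mod 19); new modulus lcm = 20995.
    Write x = 1016 + 1105·t and substitute into x ≡ 11 (mod 19): 1105·t ≡ 11 − 1016 = -1005 (mod 19).
    Reduce coefficients mod 19: 3·t ≡ 2 (mod 19).
    The inverse of 3 mod 19 is 13 (since 3·13 = 39 = 2·19 + 1), so t ≡ 13·2 = 26 ≡ 7 (mod 19).
    Then x = 1016 + 1105·7 = 8751, valid modulo lcm(1105, 19) = 20995: x ≡ 8751 (mod 20995).
Verify against each original: 8751 mod 13 = 2, 8751 mod 17 = 13, 8751 mod 5 = 1, 8751 mod 19 = 11.

x ≡ 8751 (mod 20995).


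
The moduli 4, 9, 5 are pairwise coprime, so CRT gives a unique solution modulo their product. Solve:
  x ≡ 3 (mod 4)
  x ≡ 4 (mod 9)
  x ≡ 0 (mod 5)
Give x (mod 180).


Moduli 4, 9, 5 are pairwise coprime; by CRT there is a unique solution modulo M = 4 · 9 · 5 = 180.
Solve pairwise, accumulating the modulus:
  Start with x ≡ 3 (mod 4).
  Combine with x ≡ 4 (mod 9): since gcd(4, 9) = 1, we get a unique residue mod 36.
    Write x = 3 + 4·t and substitute into x ≡ 4 (mod 9): 4·t ≡ 4 − 3 = 1 (mod 9).
    The inverse of 4 mod 9 is 7 (since 4·7 = 28 = 3·9 + 1), so t ≡ 7·1 = 7 ≡ 7 (mod 9).
    Then x = 3 + 4·7 = 31, valid modulo lcm(4, 9) = 36: x ≡ 31 (mod 36).
  Combine with x ≡ 0 (mod 5): since gcd(36, 5) = 1, we get a unique residue mod 180.
    Write x = 31 + 36·t and substitute into x ≡ 0 (mod 5): 36·t ≡ 0 − 31 = -31 (mod 5).
    Reduce coefficients mod 5: 1·t ≡ 4 (mod 5).
    So t ≡ 4 (mod 5).
    Then x = 31 + 36·4 = 175, valid modulo lcm(36, 5) = 180: x ≡ 175 (mod 180).
Verify: 175 mod 4 = 3 ✓, 175 mod 9 = 4 ✓, 175 mod 5 = 0 ✓.

x ≡ 175 (mod 180).


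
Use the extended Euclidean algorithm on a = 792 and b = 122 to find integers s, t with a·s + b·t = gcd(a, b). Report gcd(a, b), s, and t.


Euclidean algorithm on (792, 122) — divide until remainder is 0:
  792 = 6 · 122 + 60
  122 = 2 · 60 + 2
  60 = 30 · 2 + 0
gcd(792, 122) = 2.
Track Bezout coefficients alongside the remainders: start with r₀ = 792 = a·1 + b·0 (s = 1, t = 0) and r₁ = 122 = a·0 + b·1 (s = 0, t = 1); each new remainder r_{k+1} = r_{k-1} − q_k·r_k inherits s_{k+1} = s_{k-1} − q_k·s_k, t_{k+1} = t_{k-1} − q_k·t_k, so r_k = a·s_k + b·t_k at every step:
  q = 6: r = 60, s = 1 − 6·0 = 1, t = 0 − 6·1 = -6  (check: 792·1 + 122·(-6) = 60)
  q = 2: r = 2, s = 0 − 2·1 = -2, t = 1 − 2·(-6) = 13  (check: 792·(-2) + 122·13 = 2)
The row with r = 2 (the gcd) gives the Bezout coefficients s = -2, t = 13.
Result: 792 · (-2) + 122 · (13) = 2.

gcd(792, 122) = 2; s = -2, t = 13 (check: 792·(-2) + 122·13 = 2).


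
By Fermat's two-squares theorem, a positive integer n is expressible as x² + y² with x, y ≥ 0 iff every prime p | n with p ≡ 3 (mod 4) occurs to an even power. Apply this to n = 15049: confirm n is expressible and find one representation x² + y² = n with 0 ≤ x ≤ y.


Step 1: Factor n = 15049 = 101 · 149.
Step 2: Check the mod-4 condition on each prime factor: 101 ≡ 1 (mod 4), exponent 1; 149 ≡ 1 (mod 4), exponent 1.
All primes ≡ 3 (mod 4) appear to even exponent (or don't appear), so by the two-squares theorem n IS expressible as a sum of two squares.
Step 3: Build a representation. Here n = 101 · 149 is a product of primes ≡ 1 (mod 4). Each prime p ≡ 1 (mod 4) is itself a sum of two squares; find a² by testing p − a² for a perfect square:
  101: 101 − 1² = 100 = 10² ⇒ 101 = 1² + 10².
  149: 149 − 1² = 148, 149 − 2² = 145, 149 − 3² = 140, 149 − 4² = 133, 149 − 5² = 124, 149 − 6² = 113, 149 − 7² = 100 = 10² ⇒ 149 = 7² + 10².
  Combine using the Brahmagupta–Fibonacci identity (a² + b²)(c² + d²) = (ac − bd)² + (ad + bc)² = (ac + bd)² + (ad − bc)²:
  101 · 149 = 15049: from (1² + 10²)(7² + 10²), take (1·7 − 10·10, 1·10 + 10·7) = (7 − 100, 10 + 70) = (-93, 80); dropping signs (only squares matter) gives (93, 80); check 93² + 80² = 8649 + 6400 = 15049 ✓.
Step 4: Order so x ≤ y and verify: 80² + 93² = 6400 + 8649 = 15049 = n. ✓

n = 15049 = 80² + 93² (one valid representation with x ≤ y).


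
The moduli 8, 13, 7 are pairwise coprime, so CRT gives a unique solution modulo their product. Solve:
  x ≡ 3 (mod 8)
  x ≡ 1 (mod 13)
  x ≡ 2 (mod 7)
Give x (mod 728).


Moduli 8, 13, 7 are pairwise coprime; by CRT there is a unique solution modulo M = 8 · 13 · 7 = 728.
Solve pairwise, accumulating the modulus:
  Start with x ≡ 3 (mod 8).
  Combine with x ≡ 1 (mod 13): since gcd(8, 13) = 1, we get a unique residue mod 104.
    Write x = 3 + 8·t and substitute into x ≡ 1 (mod 13): 8·t ≡ 1 − 3 = -2 (mod 13).
    Reduce coefficients mod 13: 8·t ≡ 11 (mod 13).
    The inverse of 8 mod 13 is 5 (since 8·5 = 40 = 3·13 + 1), so t ≡ 5·11 = 55 ≡ 3 (mod 13).
    Then x = 3 + 8·3 = 27, valid modulo lcm(8, 13) = 104: x ≡ 27 (mod 104).
  Combine with x ≡ 2 (mod 7): since gcd(104, 7) = 1, we get a unique residue mod 728.
    Write x = 27 + 104·t and substitute into x ≡ 2 (mod 7): 104·t ≡ 2 − 27 = -25 (mod 7).
    Reduce coefficients mod 7: 6·t ≡ 3 (mod 7).
    The inverse of 6 mod 7 is 6 (since 6·6 = 36 = 5·7 + 1), so t ≡ 6·3 = 18 ≡ 4 (mod 7).
    Then x = 27 + 104·4 = 443, valid modulo lcm(104, 7) = 728: x ≡ 443 (mod 728).
Verify: 443 mod 8 = 3 ✓, 443 mod 13 = 1 ✓, 443 mod 7 = 2 ✓.

x ≡ 443 (mod 728).


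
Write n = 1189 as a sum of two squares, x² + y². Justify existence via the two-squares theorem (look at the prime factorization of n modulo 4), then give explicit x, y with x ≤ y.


Step 1: Factor n = 1189 = 29 · 41.
Step 2: Check the mod-4 condition on each prime factor: 29 ≡ 1 (mod 4), exponent 1; 41 ≡ 1 (mod 4), exponent 1.
All primes ≡ 3 (mod 4) appear to even exponent (or don't appear), so by the two-squares theorem n IS expressible as a sum of two squares.
Step 3: Build a representation. Here n = 29 · 41 is a product of primes ≡ 1 (mod 4). Each prime p ≡ 1 (mod 4) is itself a sum of two squares; find a² by testing p − a² for a perfect square:
  29: 29 − 1² = 28, 29 − 2² = 25 = 5² ⇒ 29 = 2² + 5².
  41: 41 − 1² = 40, 41 − 2² = 37, 41 − 3² = 32, 41 − 4² = 25 = 5² ⇒ 41 = 4² + 5².
  Combine using the Brahmagupta–Fibonacci identity (a² + b²)(c² + d²) = (ac − bd)² + (ad + bc)² = (ac + bd)² + (ad − bc)²:
  29 · 41 = 1189: from (2² + 5²)(4² + 5²), take (2·4 − 5·5, 2·5 + 5·4) = (8 − 25, 10 + 20) = (-17, 30); dropping signs (only squares matter) gives (17, 30); check 17² + 30² = 289 + 900 = 1189 ✓.
Step 4: Order so x ≤ y and verify: 17² + 30² = 289 + 900 = 1189 = n. ✓

n = 1189 = 17² + 30² (one valid representation with x ≤ y).


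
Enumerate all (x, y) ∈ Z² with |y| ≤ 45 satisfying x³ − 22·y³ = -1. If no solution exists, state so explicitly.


The equation is x³ - 22y³ = -1. For fixed y, x³ = 22·y³ − 1, so a solution requires the RHS to be a perfect cube.
Strategy: iterate y from -45 to 45, compute RHS = 22·y³ − 1, and check whether it is a (positive or negative) perfect cube.
Check small values of y:
  y = 0: RHS = -1 = (-1)³ ⇒ x = -1 works.
  y = 1: RHS = 21 is not a perfect cube.
  y = -1: RHS = -23 is not a perfect cube.
  y = 2: RHS = 175 is not a perfect cube.
  y = -2: RHS = -177 is not a perfect cube.
  y = 3: RHS = 593 is not a perfect cube.
  y = -3: RHS = -595 is not a perfect cube.
Continuing the search up to |y| = 45 finds no further solutions beyond those listed.
Collected solutions: (-1, 0).

Solutions (with |y| ≤ 45): (-1, 0).


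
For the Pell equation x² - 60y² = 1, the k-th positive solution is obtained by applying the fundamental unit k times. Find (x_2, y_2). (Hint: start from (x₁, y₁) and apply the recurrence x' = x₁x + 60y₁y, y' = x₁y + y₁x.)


Step 1: Find the fundamental solution (x₁, y₁) of x² - 60y² = 1.
  Expand √60 as a continued fraction. a₀ = ⌊√60⌋ = 7; iterate m_{k+1} = d_k·a_k − m_k, d_{k+1} = (60 − m_{k+1}²)/d_k, a_{k+1} = ⌊(a₀ + m_{k+1})/d_{k+1}⌋ (starting m₀ = 0, d₀ = 1), with convergents p_k = a_k·p_{k-1} + p_{k-2}, q_k = a_k·q_{k-1} + q_{k-2} (p₋₁ = 1, q₋₁ = 0):
  k = 0: a₀ = 7; p₀/q₀ = 7/1; p₀² − 60·q₀² = 49 − 60 = -11.
  k = 1: m = 7, d = 11, a = ⌊(7 + 7)/11⌋ = 1; p/q = (1·7 + 1)/(1·1 + 0) = 8/1; p² − 60·q² = 64 − 60 = 4.
  k = 2: m = 4, d = 4, a = ⌊(7 + 4)/4⌋ = 2; p/q = (2·8 + 7)/(2·1 + 1) = 23/3; p² − 60·q² = 529 − 540 = -11.
  k = 3: m = 4, d = 11, a = ⌊(7 + 4)/11⌋ = 1; p/q = (1·23 + 8)/(1·3 + 1) = 31/4; p² − 60·q² = 961 − 960 = 1.
  The first convergent with p² − 60·q² = 1 gives the fundamental solution (x₁, y₁) = (31, 4).
Step 2: Apply the recurrence (x_{n+1}, y_{n+1}) = (x₁x_n + 60y₁y_n, x₁y_n + y₁x_n) repeatedly.
  From (x_1, y_1) = (31, 4): x_2 = 31·31 + 60·4·4 = 1921; y_2 = 31·4 + 4·31 = 248.
Step 3: Verify x_2² - 60·y_2² = 3690241 - 3690240 = 1 (should be 1). ✓

(x_1, y_1) = (31, 4); (x_2, y_2) = (1921, 248).


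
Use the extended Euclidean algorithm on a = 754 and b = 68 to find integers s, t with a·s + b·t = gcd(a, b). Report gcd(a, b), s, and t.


Euclidean algorithm on (754, 68) — divide until remainder is 0:
  754 = 11 · 68 + 6
  68 = 11 · 6 + 2
  6 = 3 · 2 + 0
gcd(754, 68) = 2.
Track Bezout coefficients alongside the remainders: start with r₀ = 754 = a·1 + b·0 (s = 1, t = 0) and r₁ = 68 = a·0 + b·1 (s = 0, t = 1); each new remainder r_{k+1} = r_{k-1} − q_k·r_k inherits s_{k+1} = s_{k-1} − q_k·s_k, t_{k+1} = t_{k-1} − q_k·t_k, so r_k = a·s_k + b·t_k at every step:
  q = 11: r = 6, s = 1 − 11·0 = 1, t = 0 − 11·1 = -11  (check: 754·1 + 68·(-11) = 6)
  q = 11: r = 2, s = 0 − 11·1 = -11, t = 1 − 11·(-11) = 122  (check: 754·(-11) + 68·122 = 2)
The row with r = 2 (the gcd) gives the Bezout coefficients s = -11, t = 122.
Result: 754 · (-11) + 68 · (122) = 2.

gcd(754, 68) = 2; s = -11, t = 122 (check: 754·(-11) + 68·122 = 2).


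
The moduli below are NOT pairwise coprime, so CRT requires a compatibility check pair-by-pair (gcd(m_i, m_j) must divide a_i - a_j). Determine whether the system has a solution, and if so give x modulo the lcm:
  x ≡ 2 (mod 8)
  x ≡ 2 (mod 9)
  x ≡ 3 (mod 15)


Moduli 8, 9, 15 are not pairwise coprime, so CRT works modulo lcm(m_i) when all pairwise compatibility conditions hold.
Pairwise compatibility: gcd(m_i, m_j) must divide a_i - a_j for every pair.
Merge one congruence at a time:
  Start: x ≡ 2 (mod 8).
  Combine with x ≡ 2 (mod 9): gcd(8, 9) = 1; 2 - 2 = 0, which IS divisible by 1, so compatible.
    Write x = 2 + 8·t and substitute into x ≡ 2 (mod 9): 8·t ≡ 2 − 2 = 0 (mod 9).
    The inverse of 8 mod 9 is 8 (since 8·8 = 64 = 7·9 + 1), so t ≡ 8·0 = 0 ≡ 0 (mod 9).
    Then x = 2 + 8·0 = 2, valid modulo lcm(8, 9) = 72: x ≡ 2 (mod 72).
  Combine with x ≡ 3 (mod 15): gcd(72, 15) = 3, and 3 - 2 = 1 is NOT divisible by 3.
    ⇒ system is inconsistent (no integer solution).

No solution (the system is inconsistent).


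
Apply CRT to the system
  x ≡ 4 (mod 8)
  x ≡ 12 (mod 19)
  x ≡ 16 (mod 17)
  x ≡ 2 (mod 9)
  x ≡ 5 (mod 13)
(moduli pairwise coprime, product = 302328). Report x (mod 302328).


Product of moduli M = 8 · 19 · 17 · 9 · 13 = 302328.
Merge one congruence at a time:
  Start: x ≡ 4 (mod 8).
  Combine with x ≡ 12 (mod 19); new modulus lcm = 152.
    Write x = 4 + 8·t and substitute into x ≡ 12 (mod 19): 8·t ≡ 12 − 4 = 8 (mod 19).
    The inverse of 8 mod 19 is 12 (since 8·12 = 96 = 5·19 + 1), so t ≡ 12·8 = 96 ≡ 1 (mod 19).
    Then x = 4 + 8·1 = 12, valid modulo lcm(8, 19) = 152: x ≡ 12 (mod 152).
  Combine with x ≡ 16 (mod 17); new modulus lcm = 2584.
    Write x = 12 + 152·t and substitute into x ≡ 16 (mod 17): 152·t ≡ 16 − 12 = 4 (mod 17).
    Reduce coefficients mod 17: 16·t ≡ 4 (mod 17).
    The inverse of 16 mod 17 is 16 (since 16·16 = 256 = 15·17 + 1), so t ≡ 16·4 = 64 ≡ 13 (mod 17).
    Then x = 12 + 152·13 = 1988, valid modulo lcm(152, 17) = 2584: x ≡ 1988 (mod 2584).
  Combine with x ≡ 2 (mod 9); new modulus lcm = 23256.
    Write x = 1988 + 2584·t and substitute into x ≡ 2 (mod 9): 2584·t ≡ 2 − 1988 = -1986 (mod 9).
    Reduce coefficients mod 9: 1·t ≡ 3 (mod 9).
    So t ≡ 3 (mod 9).
    Then x = 1988 + 2584·3 = 9740, valid modulo lcm(2584, 9) = 23256: x ≡ 9740 (mod 23256).
  Combine with x ≡ 5 (mod 13); new modulus lcm = 302328.
    Write x = 9740 + 23256·t and substitute into x ≡ 5 (mod 13): 23256·t ≡ 5 − 9740 = -9735 (mod 13).
    Reduce coefficients mod 13: 12·t ≡ 2 (mod 13).
    The inverse of 12 mod 13 is 12 (since 12·12 = 144 = 11·13 + 1), so t ≡ 12·2 = 24 ≡ 11 (mod 13).
    Then x = 9740 + 23256·11 = 265556, valid modulo lcm(23256, 13) = 302328: x ≡ 265556 (mod 302328).
Verify against each original: 265556 mod 8 = 4, 265556 mod 19 = 12, 265556 mod 17 = 16, 265556 mod 9 = 2, 265556 mod 13 = 5.

x ≡ 265556 (mod 302328).


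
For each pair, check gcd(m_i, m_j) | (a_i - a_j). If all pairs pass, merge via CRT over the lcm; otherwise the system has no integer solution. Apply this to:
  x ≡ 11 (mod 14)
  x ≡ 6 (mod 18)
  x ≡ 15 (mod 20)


Moduli 14, 18, 20 are not pairwise coprime, so CRT works modulo lcm(m_i) when all pairwise compatibility conditions hold.
Pairwise compatibility: gcd(m_i, m_j) must divide a_i - a_j for every pair.
Merge one congruence at a time:
  Start: x ≡ 11 (mod 14).
  Combine with x ≡ 6 (mod 18): gcd(14, 18) = 2, and 6 - 11 = -5 is NOT divisible by 2.
    ⇒ system is inconsistent (no integer solution).

No solution (the system is inconsistent).


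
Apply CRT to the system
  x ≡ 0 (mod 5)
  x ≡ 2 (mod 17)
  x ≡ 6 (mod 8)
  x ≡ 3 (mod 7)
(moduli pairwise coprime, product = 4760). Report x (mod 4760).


Product of moduli M = 5 · 17 · 8 · 7 = 4760.
Merge one congruence at a time:
  Start: x ≡ 0 (mod 5).
  Combine with x ≡ 2 (mod 17); new modulus lcm = 85.
    Write x = 0 + 5·t and substitute into x ≡ 2 (mod 17): 5·t ≡ 2 − 0 = 2 (mod 17).
    The inverse of 5 mod 17 is 7 (since 5·7 = 35 = 2·17 + 1), so t ≡ 7·2 = 14 ≡ 14 (mod 17).
    Then x = 0 + 5·14 = 70, valid modulo lcm(5, 17) = 85: x ≡ 70 (mod 85).
  Combine with x ≡ 6 (mod 8); new modulus lcm = 680.
    Write x = 70 + 85·t and substitute into x ≡ 6 (mod 8): 85·t ≡ 6 − 70 = -64 (mod 8).
    Reduce coefficients mod 8: 5·t ≡ 0 (mod 8).
    The inverse of 5 mod 8 is 5 (since 5·5 = 25 = 3·8 + 1), so t ≡ 5·0 = 0 ≡ 0 (mod 8).
    Then x = 70 + 85·0 = 70, valid modulo lcm(85, 8) = 680: x ≡ 70 (mod 680).
  Combine with x ≡ 3 (mod 7); new modulus lcm = 4760.
    Write x = 70 + 680·t and substitute into x ≡ 3 (mod 7): 680·t ≡ 3 − 70 = -67 (mod 7).
    Reduce coefficients mod 7: 1·t ≡ 3 (mod 7).
    So t ≡ 3 (mod 7).
    Then x = 70 + 680·3 = 2110, valid modulo lcm(680, 7) = 4760: x ≡ 2110 (mod 4760).
Verify against each original: 2110 mod 5 = 0, 2110 mod 17 = 2, 2110 mod 8 = 6, 2110 mod 7 = 3.

x ≡ 2110 (mod 4760).


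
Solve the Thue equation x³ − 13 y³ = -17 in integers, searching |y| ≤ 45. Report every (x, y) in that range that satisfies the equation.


The equation is x³ - 13y³ = -17. For fixed y, x³ = 13·y³ − 17, so a solution requires the RHS to be a perfect cube.
Strategy: iterate y from -45 to 45, compute RHS = 13·y³ − 17, and check whether it is a (positive or negative) perfect cube.
Check small values of y:
  y = 0: RHS = -17 is not a perfect cube.
  y = 1: RHS = -4 is not a perfect cube.
  y = -1: RHS = -30 is not a perfect cube.
  y = 2: RHS = 87 is not a perfect cube.
  y = -2: RHS = -121 is not a perfect cube.
  y = 3: RHS = 334 is not a perfect cube.
  y = -3: RHS = -368 is not a perfect cube.
Continuing the search up to |y| = 45 finds no solutions either.
No (x, y) in the scanned range satisfies the equation.

No integer solutions with |y| ≤ 45.


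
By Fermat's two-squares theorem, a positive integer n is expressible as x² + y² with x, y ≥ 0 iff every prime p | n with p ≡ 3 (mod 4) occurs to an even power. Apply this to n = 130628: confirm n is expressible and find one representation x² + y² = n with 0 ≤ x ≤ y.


Step 1: Factor n = 130628 = 2^2 · 17^2 · 113.
Step 2: Check the mod-4 condition on each prime factor: 2 = 2 (special); 17 ≡ 1 (mod 4), exponent 2; 113 ≡ 1 (mod 4), exponent 1.
All primes ≡ 3 (mod 4) appear to even exponent (or don't appear), so by the two-squares theorem n IS expressible as a sum of two squares.
Step 3: Build a representation. Group n = k² · m with k = 2 and m = 17 · 17 · 113 = 32657 (a product of primes ≡ 1 (mod 4)); a representation of m scales to one of n via (k·x)² + (k·y)² = k²(x² + y²). Each prime p ≡ 1 (mod 4) is itself a sum of two squares; find a² by testing p − a² for a perfect square:
  17: 17 − 1² = 16 = 4² ⇒ 17 = 1² + 4².
  113: 113 − 1² = 112, 113 − 2² = 109, 113 − 3² = 104, 113 − 4² = 97, 113 − 5² = 88, 113 − 6² = 77, 113 − 7² = 64 = 8² ⇒ 113 = 7² + 8².
  Combine using the Brahmagupta–Fibonacci identity (a² + b²)(c² + d²) = (ac − bd)² + (ad + bc)² = (ac + bd)² + (ad − bc)²:
  17 · 17 = 289: from (1² + 4²)(1² + 4²), take (1·1 − 4·4, 1·4 + 4·1) = (1 − 16, 4 + 4) = (-15, 8); dropping signs (only squares matter) gives (15, 8); check 15² + 8² = 225 + 64 = 289 ✓.
  289 · 113 = 32657: from (15² + 8²)(7² + 8²), take (15·7 − 8·8, 15·8 + 8·7) = (105 − 64, 120 + 56) = (41, 176); check 41² + 176² = 1681 + 30976 = 32657 ✓.
  Scale by k = 2: (2·41, 2·176) = (82, 352).
Step 4: Order so x ≤ y and verify: 82² + 352² = 6724 + 123904 = 130628 = n. ✓

n = 130628 = 82² + 352² (one valid representation with x ≤ y).


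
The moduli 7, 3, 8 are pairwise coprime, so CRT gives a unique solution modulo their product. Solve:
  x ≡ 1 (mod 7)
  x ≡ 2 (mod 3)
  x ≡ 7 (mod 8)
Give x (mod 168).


Moduli 7, 3, 8 are pairwise coprime; by CRT there is a unique solution modulo M = 7 · 3 · 8 = 168.
Solve pairwise, accumulating the modulus:
  Start with x ≡ 1 (mod 7).
  Combine with x ≡ 2 (mod 3): since gcd(7, 3) = 1, we get a unique residue mod 21.
    Write x = 1 + 7·t and substitute into x ≡ 2 (mod 3): 7·t ≡ 2 − 1 = 1 (mod 3).
    Reduce coefficients mod 3: 1·t ≡ 1 (mod 3).
    So t ≡ 1 (mod 3).
    Then x = 1 + 7·1 = 8, valid modulo lcm(7, 3) = 21: x ≡ 8 (mod 21).
  Combine with x ≡ 7 (mod 8): since gcd(21, 8) = 1, we get a unique residue mod 168.
    Write x = 8 + 21·t and substitute into x ≡ 7 (mod 8): 21·t ≡ 7 − 8 = -1 (mod 8).
    Reduce coefficients mod 8: 5·t ≡ 7 (mod 8).
    The inverse of 5 mod 8 is 5 (since 5·5 = 25 = 3·8 + 1), so t ≡ 5·7 = 35 ≡ 3 (mod 8).
    Then x = 8 + 21·3 = 71, valid modulo lcm(21, 8) = 168: x ≡ 71 (mod 168).
Verify: 71 mod 7 = 1 ✓, 71 mod 3 = 2 ✓, 71 mod 8 = 7 ✓.

x ≡ 71 (mod 168).


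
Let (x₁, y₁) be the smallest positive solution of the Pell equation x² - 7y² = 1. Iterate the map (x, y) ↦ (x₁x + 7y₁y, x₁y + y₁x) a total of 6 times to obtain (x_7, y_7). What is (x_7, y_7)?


Step 1: Find the fundamental solution (x₁, y₁) of x² - 7y² = 1.
  Expand √7 as a continued fraction. a₀ = ⌊√7⌋ = 2; iterate m_{k+1} = d_k·a_k − m_k, d_{k+1} = (7 − m_{k+1}²)/d_k, a_{k+1} = ⌊(a₀ + m_{k+1})/d_{k+1}⌋ (starting m₀ = 0, d₀ = 1), with convergents p_k = a_k·p_{k-1} + p_{k-2}, q_k = a_k·q_{k-1} + q_{k-2} (p₋₁ = 1, q₋₁ = 0):
  k = 0: a₀ = 2; p₀/q₀ = 2/1; p₀² − 7·q₀² = 4 − 7 = -3.
  k = 1: m = 2, d = 3, a = ⌊(2 + 2)/3⌋ = 1; p/q = (1·2 + 1)/(1·1 + 0) = 3/1; p² − 7·q² = 9 − 7 = 2.
  k = 2: m = 1, d = 2, a = ⌊(2 + 1)/2⌋ = 1; p/q = (1·3 + 2)/(1·1 + 1) = 5/2; p² − 7·q² = 25 − 28 = -3.
  k = 3: m = 1, d = 3, a = ⌊(2 + 1)/3⌋ = 1; p/q = (1·5 + 3)/(1·2 + 1) = 8/3; p² − 7·q² = 64 − 63 = 1.
  The first convergent with p² − 7·q² = 1 gives the fundamental solution (x₁, y₁) = (8, 3).
Step 2: Apply the recurrence (x_{n+1}, y_{n+1}) = (x₁x_n + 7y₁y_n, x₁y_n + y₁x_n) repeatedly.
  From (x_1, y_1) = (8, 3): x_2 = 8·8 + 7·3·3 = 127; y_2 = 8·3 + 3·8 = 48.
  From (x_2, y_2) = (127, 48): x_3 = 8·127 + 7·3·48 = 2024; y_3 = 8·48 + 3·127 = 765.
  From (x_3, y_3) = (2024, 765): x_4 = 8·2024 + 7·3·765 = 32257; y_4 = 8·765 + 3·2024 = 12192.
  From (x_4, y_4) = (32257, 12192): x_5 = 8·32257 + 7·3·12192 = 514088; y_5 = 8·12192 + 3·32257 = 194307.
  From (x_5, y_5) = (514088, 194307): x_6 = 8·514088 + 7·3·194307 = 8193151; y_6 = 8·194307 + 3·514088 = 3096720.
  From (x_6, y_6) = (8193151, 3096720): x_7 = 8·8193151 + 7·3·3096720 = 130576328; y_7 = 8·3096720 + 3·8193151 = 49353213.
Step 3: Verify x_7² - 7·y_7² = 17050177433963584 - 17050177433963583 = 1 (should be 1). ✓

(x_1, y_1) = (8, 3); (x_7, y_7) = (130576328, 49353213).


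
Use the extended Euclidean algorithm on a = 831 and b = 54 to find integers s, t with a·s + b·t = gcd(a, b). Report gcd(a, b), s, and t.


Euclidean algorithm on (831, 54) — divide until remainder is 0:
  831 = 15 · 54 + 21
  54 = 2 · 21 + 12
  21 = 1 · 12 + 9
  12 = 1 · 9 + 3
  9 = 3 · 3 + 0
gcd(831, 54) = 3.
Track Bezout coefficients alongside the remainders: start with r₀ = 831 = a·1 + b·0 (s = 1, t = 0) and r₁ = 54 = a·0 + b·1 (s = 0, t = 1); each new remainder r_{k+1} = r_{k-1} − q_k·r_k inherits s_{k+1} = s_{k-1} − q_k·s_k, t_{k+1} = t_{k-1} − q_k·t_k, so r_k = a·s_k + b·t_k at every step:
  q = 15: r = 21, s = 1 − 15·0 = 1, t = 0 − 15·1 = -15  (check: 831·1 + 54·(-15) = 21)
  q = 2: r = 12, s = 0 − 2·1 = -2, t = 1 − 2·(-15) = 31  (check: 831·(-2) + 54·31 = 12)
  q = 1: r = 9, s = 1 − 1·(-2) = 3, t = -15 − 1·31 = -46  (check: 831·3 + 54·(-46) = 9)
  q = 1: r = 3, s = -2 − 1·3 = -5, t = 31 − 1·(-46) = 77  (check: 831·(-5) + 54·77 = 3)
The row with r = 3 (the gcd) gives the Bezout coefficients s = -5, t = 77.
Result: 831 · (-5) + 54 · (77) = 3.

gcd(831, 54) = 3; s = -5, t = 77 (check: 831·(-5) + 54·77 = 3).


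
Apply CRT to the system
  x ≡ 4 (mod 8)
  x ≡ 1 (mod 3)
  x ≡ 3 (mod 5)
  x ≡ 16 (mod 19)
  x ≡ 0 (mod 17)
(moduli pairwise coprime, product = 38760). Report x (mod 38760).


Product of moduli M = 8 · 3 · 5 · 19 · 17 = 38760.
Merge one congruence at a time:
  Start: x ≡ 4 (mod 8).
  Combine with x ≡ 1 (mod 3); new modulus lcm = 24.
    Write x = 4 + 8·t and substitute into x ≡ 1 (mod 3): 8·t ≡ 1 − 4 = -3 (mod 3).
    Reduce coefficients mod 3: 2·t ≡ 0 (mod 3).
    The inverse of 2 mod 3 is 2 (since 2·2 = 4 = 1·3 + 1), so t ≡ 2·0 = 0 ≡ 0 (mod 3).
    Then x = 4 + 8·0 = 4, valid modulo lcm(8, 3) = 24: x ≡ 4 (mod 24).
  Combine with x ≡ 3 (mod 5); new modulus lcm = 120.
    Write x = 4 + 24·t and substitute into x ≡ 3 (mod 5): 24·t ≡ 3 − 4 = -1 (mod 5).
    Reduce coefficients mod 5: 4·t ≡ 4 (mod 5).
    The inverse of 4 mod 5 is 4 (since 4·4 = 16 = 3·5 + 1), so t ≡ 4·4 = 16 ≡ 1 (mod 5).
    Then x = 4 + 24·1 = 28, valid modulo lcm(24, 5) = 120: x ≡ 28 (mod 120).
  Combine with x ≡ 16 (mod 19); new modulus lcm = 2280.
    Write x = 28 + 120·t and substitute into x ≡ 16 (mod 19): 120·t ≡ 16 − 28 = -12 (mod 19).
    Reduce coefficients mod 19: 6·t ≡ 7 (mod 19).
    The inverse of 6 mod 19 is 16 (since 6·16 = 96 = 5·19 + 1), so t ≡ 16·7 = 112 ≡ 17 (mod 19).
    Then x = 28 + 120·17 = 2068, valid modulo lcm(120, 19) = 2280: x ≡ 2068 (mod 2280).
  Combine with x ≡ 0 (mod 17); new modulus lcm = 38760.
    Write x = 2068 + 2280·t and substitute into x ≡ 0 (mod 17): 2280·t ≡ 0 − 2068 = -2068 (mod 17).
    Reduce coefficients mod 17: 2·t ≡ 6 (mod 17).
    The inverse of 2 mod 17 is 9 (since 2·9 = 18 = 1·17 + 1), so t ≡ 9·6 = 54 ≡ 3 (mod 17).
    Then x = 2068 + 2280·3 = 8908, valid modulo lcm(2280, 17) = 38760: x ≡ 8908 (mod 38760).
Verify against each original: 8908 mod 8 = 4, 8908 mod 3 = 1, 8908 mod 5 = 3, 8908 mod 19 = 16, 8908 mod 17 = 0.

x ≡ 8908 (mod 38760).
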